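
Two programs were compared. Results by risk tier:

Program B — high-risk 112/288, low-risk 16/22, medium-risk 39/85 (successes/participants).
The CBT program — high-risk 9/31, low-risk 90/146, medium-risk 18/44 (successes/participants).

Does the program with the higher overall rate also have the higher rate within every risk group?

No

High-risk: Program B 112/288 = 38.9%, the CBT program 9/31 = 29.0% → Program B
Low-risk: Program B 16/22 = 72.7%, the CBT program 90/146 = 61.6% → Program B
Medium-risk: Program B 39/85 = 45.9%, the CBT program 18/44 = 40.9% → Program B
Overall: Program B 167/395 = 42.3%, the CBT program 117/221 = 52.9% → the CBT program
Program B wins each risk group but the CBT program wins overall — the comparison reverses. Program B's participants skew toward high-risk, which has a lower base rate.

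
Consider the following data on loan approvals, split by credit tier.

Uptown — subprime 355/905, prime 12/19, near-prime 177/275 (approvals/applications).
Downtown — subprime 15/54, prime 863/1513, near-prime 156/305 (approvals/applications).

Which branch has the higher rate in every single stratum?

Subprime: Uptown 355/905 = 39.2%, Downtown 15/54 = 27.8% → Uptown
Prime: Uptown 12/19 = 63.2%, Downtown 863/1513 = 57.0% → Uptown
Near-prime: Uptown 177/275 = 64.4%, Downtown 156/305 = 51.1% → Uptown
Uptown has the higher rate in all 3 groups.

Uptown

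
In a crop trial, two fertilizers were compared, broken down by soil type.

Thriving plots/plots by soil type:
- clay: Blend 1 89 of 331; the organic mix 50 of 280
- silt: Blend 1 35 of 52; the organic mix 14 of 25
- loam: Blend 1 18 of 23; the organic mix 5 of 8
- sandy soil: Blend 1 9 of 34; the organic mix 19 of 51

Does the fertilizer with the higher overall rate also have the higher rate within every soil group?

Clay: Blend 1 89/331 = 26.9%, the organic mix 50/280 = 17.9% → Blend 1
Silt: Blend 1 35/52 = 67.3%, the organic mix 14/25 = 56.0% → Blend 1
Loam: Blend 1 18/23 = 78.3%, the organic mix 5/8 = 62.5% → Blend 1
Sandy soil: Blend 1 9/34 = 26.5%, the organic mix 19/51 = 37.3% → the organic mix
Overall: Blend 1 151/440 = 34.3%, the organic mix 88/364 = 24.2% → Blend 1
Neither sweeps: Blend 1 wins 3 of 4 groups, the organic mix wins 1. Blend 1 wins overall but not every group — no Simpson reversal.

No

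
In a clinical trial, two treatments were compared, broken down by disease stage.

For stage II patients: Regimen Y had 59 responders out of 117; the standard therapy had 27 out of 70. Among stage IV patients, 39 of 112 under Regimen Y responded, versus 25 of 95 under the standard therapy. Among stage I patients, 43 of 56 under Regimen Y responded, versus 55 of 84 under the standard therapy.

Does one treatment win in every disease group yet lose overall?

No

Stage II: Regimen Y 59/117 = 50.4%, the standard therapy 27/70 = 38.6% → Regimen Y
Stage IV: Regimen Y 39/112 = 34.8%, the standard therapy 25/95 = 26.3% → Regimen Y
Stage I: Regimen Y 43/56 = 76.8%, the standard therapy 55/84 = 65.5% → Regimen Y
Overall: Regimen Y 141/285 = 49.5%, the standard therapy 107/249 = 43.0% → Regimen Y
Regimen Y wins overall and in every disease group — no reversal.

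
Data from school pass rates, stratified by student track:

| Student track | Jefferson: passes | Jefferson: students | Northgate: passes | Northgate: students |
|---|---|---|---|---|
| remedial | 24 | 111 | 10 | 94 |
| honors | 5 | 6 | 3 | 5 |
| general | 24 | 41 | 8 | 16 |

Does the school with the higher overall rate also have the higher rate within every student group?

Yes

Remedial: Jefferson 24/111 = 21.6%, Northgate 10/94 = 10.6% → Jefferson
Honors: Jefferson 5/6 = 83.3%, Northgate 3/5 = 60.0% → Jefferson
General: Jefferson 24/41 = 58.5%, Northgate 8/16 = 50.0% → Jefferson
Overall: Jefferson 53/158 = 33.5%, Northgate 21/115 = 18.3% → Jefferson
Jefferson wins overall and in every student group — no reversal.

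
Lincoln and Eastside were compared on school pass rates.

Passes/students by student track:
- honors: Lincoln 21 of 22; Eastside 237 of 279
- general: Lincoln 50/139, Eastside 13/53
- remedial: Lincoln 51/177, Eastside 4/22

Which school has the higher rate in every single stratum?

Honors: Lincoln 21/22 = 95.5%, Eastside 237/279 = 84.9% → Lincoln
General: Lincoln 50/139 = 36.0%, Eastside 13/53 = 24.5% → Lincoln
Remedial: Lincoln 51/177 = 28.8%, Eastside 4/22 = 18.2% → Lincoln
Lincoln has the higher rate in all 3 groups.

Lincoln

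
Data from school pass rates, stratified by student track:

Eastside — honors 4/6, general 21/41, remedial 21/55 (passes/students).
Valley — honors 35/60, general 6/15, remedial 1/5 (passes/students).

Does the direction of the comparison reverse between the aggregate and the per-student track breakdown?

Honors: Eastside 4/6 = 66.7%, Valley 35/60 = 58.3% → Eastside
General: Eastside 21/41 = 51.2%, Valley 6/15 = 40.0% → Eastside
Remedial: Eastside 21/55 = 38.2%, Valley 1/5 = 20.0% → Eastside
Overall: Eastside 46/102 = 45.1%, Valley 42/80 = 52.5% → Valley
Eastside wins each student group but Valley wins overall — the comparison reverses. Eastside's students skew toward remedial, which has a lower base rate.

Yes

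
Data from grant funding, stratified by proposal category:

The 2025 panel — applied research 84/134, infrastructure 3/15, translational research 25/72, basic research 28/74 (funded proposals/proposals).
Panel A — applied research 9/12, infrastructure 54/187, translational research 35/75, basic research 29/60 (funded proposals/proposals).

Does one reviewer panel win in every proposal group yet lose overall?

Yes

Applied research: the 2025 panel 84/134 = 62.7%, Panel A 9/12 = 75.0% → Panel A
Infrastructure: the 2025 panel 3/15 = 20.0%, Panel A 54/187 = 28.9% → Panel A
Translational research: the 2025 panel 25/72 = 34.7%, Panel A 35/75 = 46.7% → Panel A
Basic research: the 2025 panel 28/74 = 37.8%, Panel A 29/60 = 48.3% → Panel A
Overall: the 2025 panel 140/295 = 47.5%, Panel A 127/334 = 38.0% → the 2025 panel
Panel A wins each proposal group but the 2025 panel wins overall — the comparison reverses. Panel A's proposals skew toward infrastructure, which has a lower base rate.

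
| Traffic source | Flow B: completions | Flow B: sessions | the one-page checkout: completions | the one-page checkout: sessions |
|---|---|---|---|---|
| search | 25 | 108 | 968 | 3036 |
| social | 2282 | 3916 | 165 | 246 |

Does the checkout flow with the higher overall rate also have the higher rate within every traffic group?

No

Search: Flow B 25/108 = 23.1%, the one-page checkout 968/3036 = 31.9% → the one-page checkout
Social: Flow B 2282/3916 = 58.3%, the one-page checkout 165/246 = 67.1% → the one-page checkout
Overall: Flow B 2307/4024 = 57.3%, the one-page checkout 1133/3282 = 34.5% → Flow B
The one-page checkout wins each traffic group but Flow B wins overall — the comparison reverses. The one-page checkout's sessions skew toward search, which has a lower base rate.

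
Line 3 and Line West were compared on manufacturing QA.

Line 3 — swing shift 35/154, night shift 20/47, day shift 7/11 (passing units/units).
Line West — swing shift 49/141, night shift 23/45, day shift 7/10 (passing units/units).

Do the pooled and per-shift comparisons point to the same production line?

Yes

Swing shift: Line 3 35/154 = 22.7%, Line West 49/141 = 34.8% → Line West
Night shift: Line 3 20/47 = 42.6%, Line West 23/45 = 51.1% → Line West
Day shift: Line 3 7/11 = 63.6%, Line West 7/10 = 70.0% → Line West
Overall: Line 3 62/212 = 29.2%, Line West 79/196 = 40.3% → Line West
Line West wins overall and in every shift group — no reversal.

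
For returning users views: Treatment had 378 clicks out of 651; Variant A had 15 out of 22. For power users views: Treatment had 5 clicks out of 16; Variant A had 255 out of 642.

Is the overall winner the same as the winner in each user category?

No

Returning users: Treatment 378/651 = 58.1%, Variant A 15/22 = 68.2% → Variant A
Power users: Treatment 5/16 = 31.2%, Variant A 255/642 = 39.7% → Variant A
Overall: Treatment 383/667 = 57.4%, Variant A 270/664 = 40.7% → Treatment
Variant A wins each user group but Treatment wins overall — the comparison reverses. Variant A's views skew toward power users, which has a lower base rate.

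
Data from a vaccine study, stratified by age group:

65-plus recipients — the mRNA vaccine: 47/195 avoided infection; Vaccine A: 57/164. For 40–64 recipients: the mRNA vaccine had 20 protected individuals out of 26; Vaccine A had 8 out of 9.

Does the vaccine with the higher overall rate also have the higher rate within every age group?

65-plus: the mRNA vaccine 47/195 = 24.1%, Vaccine A 57/164 = 34.8% → Vaccine A
40–64: the mRNA vaccine 20/26 = 76.9%, Vaccine A 8/9 = 88.9% → Vaccine A
Overall: the mRNA vaccine 67/221 = 30.3%, Vaccine A 65/173 = 37.6% → Vaccine A
Vaccine A wins overall and in every age group — no reversal.

Yes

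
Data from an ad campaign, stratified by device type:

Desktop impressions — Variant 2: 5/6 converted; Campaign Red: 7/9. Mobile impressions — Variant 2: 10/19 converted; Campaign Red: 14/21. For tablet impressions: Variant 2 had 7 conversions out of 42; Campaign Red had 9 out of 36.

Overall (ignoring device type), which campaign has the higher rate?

Campaign Red

Desktop: Variant 2 5/6 = 83.3%, Campaign Red 7/9 = 77.8% → Variant 2
Mobile: Variant 2 10/19 = 52.6%, Campaign Red 14/21 = 66.7% → Campaign Red
Tablet: Variant 2 7/42 = 16.7%, Campaign Red 9/36 = 25.0% → Campaign Red
Overall: Variant 2 22/67 = 32.8%, Campaign Red 30/66 = 45.5% → Campaign Red
(Neither sweeps every device group, but Campaign Red has the higher pooled rate.)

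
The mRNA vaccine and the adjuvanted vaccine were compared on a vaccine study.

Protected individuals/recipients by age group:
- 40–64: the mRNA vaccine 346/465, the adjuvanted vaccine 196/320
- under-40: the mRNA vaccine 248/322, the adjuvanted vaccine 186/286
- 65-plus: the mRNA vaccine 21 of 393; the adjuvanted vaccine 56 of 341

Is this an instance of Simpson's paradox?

40–64: the mRNA vaccine 346/465 = 74.4%, the adjuvanted vaccine 196/320 = 61.2% → the mRNA vaccine
Under-40: the mRNA vaccine 248/322 = 77.0%, the adjuvanted vaccine 186/286 = 65.0% → the mRNA vaccine
65-plus: the mRNA vaccine 21/393 = 5.3%, the adjuvanted vaccine 56/341 = 16.4% → the adjuvanted vaccine
Overall: the mRNA vaccine 615/1180 = 52.1%, the adjuvanted vaccine 438/947 = 46.3% → the mRNA vaccine
Neither sweeps: the mRNA vaccine wins 2 of 3 groups, the adjuvanted vaccine wins 1. The mRNA vaccine wins overall but not every group — no Simpson reversal.

No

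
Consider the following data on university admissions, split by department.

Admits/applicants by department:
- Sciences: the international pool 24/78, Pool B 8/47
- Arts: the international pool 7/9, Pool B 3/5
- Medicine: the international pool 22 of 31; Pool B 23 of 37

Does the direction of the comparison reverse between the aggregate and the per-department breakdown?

No

Sciences: the international pool 24/78 = 30.8%, Pool B 8/47 = 17.0% → the international pool
Arts: the international pool 7/9 = 77.8%, Pool B 3/5 = 60.0% → the international pool
Medicine: the international pool 22/31 = 71.0%, Pool B 23/37 = 62.2% → the international pool
Overall: the international pool 53/118 = 44.9%, Pool B 34/89 = 38.2% → the international pool
The international pool wins overall and in every department group — no reversal.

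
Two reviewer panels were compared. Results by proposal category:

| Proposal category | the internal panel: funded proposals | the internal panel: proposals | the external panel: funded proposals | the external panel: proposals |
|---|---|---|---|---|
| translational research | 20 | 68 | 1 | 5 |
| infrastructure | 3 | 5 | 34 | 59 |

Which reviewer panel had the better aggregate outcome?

the external panel

Translational research: the internal panel 20/68 = 29.4%, the external panel 1/5 = 20.0% → the internal panel
Infrastructure: the internal panel 3/5 = 60.0%, the external panel 34/59 = 57.6% → the internal panel
Overall: the internal panel 23/73 = 31.5%, the external panel 35/64 = 54.7% → the external panel
(The internal panel wins every proposal group but the external panel wins overall — the internal panel's proposals skew toward the low-rate translational research group.)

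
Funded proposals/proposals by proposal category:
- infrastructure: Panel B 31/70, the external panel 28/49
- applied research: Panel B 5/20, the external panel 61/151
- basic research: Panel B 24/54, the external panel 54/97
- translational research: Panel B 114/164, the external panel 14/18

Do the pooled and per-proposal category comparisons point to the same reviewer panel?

No

Infrastructure: Panel B 31/70 = 44.3%, the external panel 28/49 = 57.1% → the external panel
Applied research: Panel B 5/20 = 25.0%, the external panel 61/151 = 40.4% → the external panel
Basic research: Panel B 24/54 = 44.4%, the external panel 54/97 = 55.7% → the external panel
Translational research: Panel B 114/164 = 69.5%, the external panel 14/18 = 77.8% → the external panel
Overall: Panel B 174/308 = 56.5%, the external panel 157/315 = 49.8% → Panel B
The external panel wins each proposal group but Panel B wins overall — the comparison reverses. The external panel's proposals skew toward applied research, which has a lower base rate.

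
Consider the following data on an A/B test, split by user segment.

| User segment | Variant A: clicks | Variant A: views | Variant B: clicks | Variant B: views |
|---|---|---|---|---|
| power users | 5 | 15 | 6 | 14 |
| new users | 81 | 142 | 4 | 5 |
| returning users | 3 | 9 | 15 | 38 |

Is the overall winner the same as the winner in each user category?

No

Power users: Variant A 5/15 = 33.3%, Variant B 6/14 = 42.9% → Variant B
New users: Variant A 81/142 = 57.0%, Variant B 4/5 = 80.0% → Variant B
Returning users: Variant A 3/9 = 33.3%, Variant B 15/38 = 39.5% → Variant B
Overall: Variant A 89/166 = 53.6%, Variant B 25/57 = 43.9% → Variant A
Variant B wins each user group but Variant A wins overall — the comparison reverses. Variant B's views skew toward returning users, which has a lower base rate.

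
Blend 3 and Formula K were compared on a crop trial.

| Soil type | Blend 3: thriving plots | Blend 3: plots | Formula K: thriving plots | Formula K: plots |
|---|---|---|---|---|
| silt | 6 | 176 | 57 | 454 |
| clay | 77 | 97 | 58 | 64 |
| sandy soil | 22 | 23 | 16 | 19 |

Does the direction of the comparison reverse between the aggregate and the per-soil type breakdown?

No

Silt: Blend 3 6/176 = 3.4%, Formula K 57/454 = 12.6% → Formula K
Clay: Blend 3 77/97 = 79.4%, Formula K 58/64 = 90.6% → Formula K
Sandy soil: Blend 3 22/23 = 95.7%, Formula K 16/19 = 84.2% → Blend 3
Overall: Blend 3 105/296 = 35.5%, Formula K 131/537 = 24.4% → Blend 3
Neither sweeps: Blend 3 wins 1 of 3 groups, Formula K wins 2. Blend 3 wins overall but not every group — no Simpson reversal.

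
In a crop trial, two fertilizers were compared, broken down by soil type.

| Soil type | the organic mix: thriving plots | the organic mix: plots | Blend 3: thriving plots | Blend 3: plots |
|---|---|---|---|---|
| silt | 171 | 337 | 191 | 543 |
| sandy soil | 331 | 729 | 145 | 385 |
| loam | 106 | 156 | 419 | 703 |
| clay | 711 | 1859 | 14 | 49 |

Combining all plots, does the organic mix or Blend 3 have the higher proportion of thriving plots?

Silt: the organic mix 171/337 = 50.7%, Blend 3 191/543 = 35.2% → the organic mix
Sandy soil: the organic mix 331/729 = 45.4%, Blend 3 145/385 = 37.7% → the organic mix
Loam: the organic mix 106/156 = 67.9%, Blend 3 419/703 = 59.6% → the organic mix
Clay: the organic mix 711/1859 = 38.2%, Blend 3 14/49 = 28.6% → the organic mix
Overall: the organic mix 1319/3081 = 42.8%, Blend 3 769/1680 = 45.8% → Blend 3
(The organic mix wins every soil group but Blend 3 wins overall — the organic mix's plots skew toward the low-rate clay group.)

Blend 3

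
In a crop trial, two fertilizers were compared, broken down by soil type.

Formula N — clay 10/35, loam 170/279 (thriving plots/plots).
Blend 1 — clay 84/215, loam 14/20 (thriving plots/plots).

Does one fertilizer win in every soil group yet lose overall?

Clay: Formula N 10/35 = 28.6%, Blend 1 84/215 = 39.1% → Blend 1
Loam: Formula N 170/279 = 60.9%, Blend 1 14/20 = 70.0% → Blend 1
Overall: Formula N 180/314 = 57.3%, Blend 1 98/235 = 41.7% → Formula N
Blend 1 wins each soil group but Formula N wins overall — the comparison reverses. Blend 1's plots skew toward clay, which has a lower base rate.

Yes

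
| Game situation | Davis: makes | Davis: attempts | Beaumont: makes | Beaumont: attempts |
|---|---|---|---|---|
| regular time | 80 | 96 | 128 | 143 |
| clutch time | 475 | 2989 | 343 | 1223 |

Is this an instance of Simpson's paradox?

No

Regular time: Davis 80/96 = 83.3%, Beaumont 128/143 = 89.5% → Beaumont
Clutch time: Davis 475/2989 = 15.9%, Beaumont 343/1223 = 28.0% → Beaumont
Overall: Davis 555/3085 = 18.0%, Beaumont 471/1366 = 34.5% → Beaumont
Beaumont wins overall and in every game group — no reversal.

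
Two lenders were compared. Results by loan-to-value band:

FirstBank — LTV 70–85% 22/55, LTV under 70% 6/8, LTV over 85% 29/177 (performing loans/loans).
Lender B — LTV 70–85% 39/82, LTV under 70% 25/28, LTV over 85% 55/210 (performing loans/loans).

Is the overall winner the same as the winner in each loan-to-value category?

LTV 70–85%: FirstBank 22/55 = 40.0%, Lender B 39/82 = 47.6% → Lender B
LTV under 70%: FirstBank 6/8 = 75.0%, Lender B 25/28 = 89.3% → Lender B
LTV over 85%: FirstBank 29/177 = 16.4%, Lender B 55/210 = 26.2% → Lender B
Overall: FirstBank 57/240 = 23.8%, Lender B 119/320 = 37.2% → Lender B
Lender B wins overall and in every loan-to-value group — no reversal.

Yes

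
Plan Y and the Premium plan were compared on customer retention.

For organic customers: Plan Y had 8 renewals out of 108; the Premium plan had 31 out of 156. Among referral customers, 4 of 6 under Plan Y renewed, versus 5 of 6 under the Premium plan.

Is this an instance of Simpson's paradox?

No

Organic: Plan Y 8/108 = 7.4%, the Premium plan 31/156 = 19.9% → the Premium plan
Referral: Plan Y 4/6 = 66.7%, the Premium plan 5/6 = 83.3% → the Premium plan
Overall: Plan Y 12/114 = 10.5%, the Premium plan 36/162 = 22.2% → the Premium plan
The Premium plan wins overall and in every signup group — no reversal.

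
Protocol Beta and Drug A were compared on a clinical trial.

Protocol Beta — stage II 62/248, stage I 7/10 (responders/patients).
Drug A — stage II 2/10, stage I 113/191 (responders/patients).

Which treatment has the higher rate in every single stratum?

Protocol Beta

Stage II: Protocol Beta 62/248 = 25.0%, Drug A 2/10 = 20.0% → Protocol Beta
Stage I: Protocol Beta 7/10 = 70.0%, Drug A 113/191 = 59.2% → Protocol Beta
Protocol Beta has the higher rate in both groups.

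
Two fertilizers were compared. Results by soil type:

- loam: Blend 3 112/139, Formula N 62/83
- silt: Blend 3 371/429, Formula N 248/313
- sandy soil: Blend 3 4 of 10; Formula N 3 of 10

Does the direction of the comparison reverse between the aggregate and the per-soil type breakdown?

No

Loam: Blend 3 112/139 = 80.6%, Formula N 62/83 = 74.7% → Blend 3
Silt: Blend 3 371/429 = 86.5%, Formula N 248/313 = 79.2% → Blend 3
Sandy soil: Blend 3 4/10 = 40.0%, Formula N 3/10 = 30.0% → Blend 3
Overall: Blend 3 487/578 = 84.3%, Formula N 313/406 = 77.1% → Blend 3
Blend 3 wins overall and in every soil group — no reversal.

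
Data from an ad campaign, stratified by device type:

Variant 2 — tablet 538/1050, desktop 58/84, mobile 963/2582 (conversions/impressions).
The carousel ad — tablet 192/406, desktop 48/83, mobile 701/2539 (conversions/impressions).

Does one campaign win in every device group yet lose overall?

No

Tablet: Variant 2 538/1050 = 51.2%, the carousel ad 192/406 = 47.3% → Variant 2
Desktop: Variant 2 58/84 = 69.0%, the carousel ad 48/83 = 57.8% → Variant 2
Mobile: Variant 2 963/2582 = 37.3%, the carousel ad 701/2539 = 27.6% → Variant 2
Overall: Variant 2 1559/3716 = 42.0%, the carousel ad 941/3028 = 31.1% → Variant 2
Variant 2 wins overall and in every device group — no reversal.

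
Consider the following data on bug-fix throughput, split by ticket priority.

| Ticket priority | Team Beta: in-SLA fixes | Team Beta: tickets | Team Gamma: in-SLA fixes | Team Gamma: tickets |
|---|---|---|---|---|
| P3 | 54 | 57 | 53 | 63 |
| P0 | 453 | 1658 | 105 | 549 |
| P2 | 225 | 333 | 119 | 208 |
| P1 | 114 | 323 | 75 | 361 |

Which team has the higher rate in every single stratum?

Team Beta

P3: Team Beta 54/57 = 94.7%, Team Gamma 53/63 = 84.1% → Team Beta
P0: Team Beta 453/1658 = 27.3%, Team Gamma 105/549 = 19.1% → Team Beta
P2: Team Beta 225/333 = 67.6%, Team Gamma 119/208 = 57.2% → Team Beta
P1: Team Beta 114/323 = 35.3%, Team Gamma 75/361 = 20.8% → Team Beta
Team Beta has the higher rate in all 4 groups.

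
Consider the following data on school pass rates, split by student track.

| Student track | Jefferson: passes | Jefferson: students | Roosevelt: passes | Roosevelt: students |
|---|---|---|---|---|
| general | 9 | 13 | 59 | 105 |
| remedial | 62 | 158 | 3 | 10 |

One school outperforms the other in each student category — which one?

General: Jefferson 9/13 = 69.2%, Roosevelt 59/105 = 56.2% → Jefferson
Remedial: Jefferson 62/158 = 39.2%, Roosevelt 3/10 = 30.0% → Jefferson
Jefferson has the higher rate in both groups.

Jefferson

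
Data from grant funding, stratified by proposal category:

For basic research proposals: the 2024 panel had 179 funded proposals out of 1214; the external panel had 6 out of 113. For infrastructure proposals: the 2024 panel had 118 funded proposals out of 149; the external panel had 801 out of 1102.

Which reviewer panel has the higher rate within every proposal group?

Basic research: the 2024 panel 179/1214 = 14.7%, the external panel 6/113 = 5.3% → the 2024 panel
Infrastructure: the 2024 panel 118/149 = 79.2%, the external panel 801/1102 = 72.7% → the 2024 panel
The 2024 panel has the higher rate in both groups.

the 2024 panel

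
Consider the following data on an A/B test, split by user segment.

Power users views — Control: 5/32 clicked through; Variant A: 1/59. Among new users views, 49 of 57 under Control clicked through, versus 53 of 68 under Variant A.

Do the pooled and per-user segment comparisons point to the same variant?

Yes

Power users: Control 5/32 = 15.6%, Variant A 1/59 = 1.7% → Control
New users: Control 49/57 = 86.0%, Variant A 53/68 = 77.9% → Control
Overall: Control 54/89 = 60.7%, Variant A 54/127 = 42.5% → Control
Control wins overall and in every user group — no reversal.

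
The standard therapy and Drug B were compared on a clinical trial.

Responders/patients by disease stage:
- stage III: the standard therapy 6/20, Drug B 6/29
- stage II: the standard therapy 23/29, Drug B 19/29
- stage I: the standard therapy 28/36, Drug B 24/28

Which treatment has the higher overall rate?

the standard therapy

Stage III: the standard therapy 6/20 = 30.0%, Drug B 6/29 = 20.7% → the standard therapy
Stage II: the standard therapy 23/29 = 79.3%, Drug B 19/29 = 65.5% → the standard therapy
Stage I: the standard therapy 28/36 = 77.8%, Drug B 24/28 = 85.7% → Drug B
Overall: the standard therapy 57/85 = 67.1%, Drug B 49/86 = 57.0% → the standard therapy
(Neither sweeps every disease group, but the standard therapy has the higher pooled rate.)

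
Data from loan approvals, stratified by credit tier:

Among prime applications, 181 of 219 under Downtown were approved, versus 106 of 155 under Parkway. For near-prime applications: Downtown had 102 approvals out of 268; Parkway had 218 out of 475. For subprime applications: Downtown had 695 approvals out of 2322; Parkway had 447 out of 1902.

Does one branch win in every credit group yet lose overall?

Prime: Downtown 181/219 = 82.6%, Parkway 106/155 = 68.4% → Downtown
Near-prime: Downtown 102/268 = 38.1%, Parkway 218/475 = 45.9% → Parkway
Subprime: Downtown 695/2322 = 29.9%, Parkway 447/1902 = 23.5% → Downtown
Overall: Downtown 978/2809 = 34.8%, Parkway 771/2532 = 30.5% → Downtown
Neither sweeps: Downtown wins 2 of 3 groups, Parkway wins 1. Downtown wins overall but not every group — no Simpson reversal.

No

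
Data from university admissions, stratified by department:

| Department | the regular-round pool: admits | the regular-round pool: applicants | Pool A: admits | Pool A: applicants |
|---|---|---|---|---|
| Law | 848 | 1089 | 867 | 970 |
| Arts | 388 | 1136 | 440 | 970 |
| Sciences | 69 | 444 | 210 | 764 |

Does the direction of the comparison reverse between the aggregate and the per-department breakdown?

Law: the regular-round pool 848/1089 = 77.9%, Pool A 867/970 = 89.4% → Pool A
Arts: the regular-round pool 388/1136 = 34.2%, Pool A 440/970 = 45.4% → Pool A
Sciences: the regular-round pool 69/444 = 15.5%, Pool A 210/764 = 27.5% → Pool A
Overall: the regular-round pool 1305/2669 = 48.9%, Pool A 1517/2704 = 56.1% → Pool A
Pool A wins overall and in every department group — no reversal.

No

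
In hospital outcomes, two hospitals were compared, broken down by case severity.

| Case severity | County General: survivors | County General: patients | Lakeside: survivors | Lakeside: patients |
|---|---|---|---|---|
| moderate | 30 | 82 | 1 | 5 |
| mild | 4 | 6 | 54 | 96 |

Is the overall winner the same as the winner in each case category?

Moderate: County General 30/82 = 36.6%, Lakeside 1/5 = 20.0% → County General
Mild: County General 4/6 = 66.7%, Lakeside 54/96 = 56.2% → County General
Overall: County General 34/88 = 38.6%, Lakeside 55/101 = 54.5% → Lakeside
County General wins each case group but Lakeside wins overall — the comparison reverses. County General's patients skew toward moderate, which has a lower base rate.

No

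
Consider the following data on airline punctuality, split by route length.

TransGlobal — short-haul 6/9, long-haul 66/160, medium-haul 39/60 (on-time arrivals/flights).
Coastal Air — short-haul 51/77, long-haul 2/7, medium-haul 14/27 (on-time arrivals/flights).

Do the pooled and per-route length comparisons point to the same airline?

No

Short-haul: TransGlobal 6/9 = 66.7%, Coastal Air 51/77 = 66.2% → TransGlobal
Long-haul: TransGlobal 66/160 = 41.2%, Coastal Air 2/7 = 28.6% → TransGlobal
Medium-haul: TransGlobal 39/60 = 65.0%, Coastal Air 14/27 = 51.9% → TransGlobal
Overall: TransGlobal 111/229 = 48.5%, Coastal Air 67/111 = 60.4% → Coastal Air
TransGlobal wins each route group but Coastal Air wins overall — the comparison reverses. TransGlobal's flights skew toward long-haul, which has a lower base rate.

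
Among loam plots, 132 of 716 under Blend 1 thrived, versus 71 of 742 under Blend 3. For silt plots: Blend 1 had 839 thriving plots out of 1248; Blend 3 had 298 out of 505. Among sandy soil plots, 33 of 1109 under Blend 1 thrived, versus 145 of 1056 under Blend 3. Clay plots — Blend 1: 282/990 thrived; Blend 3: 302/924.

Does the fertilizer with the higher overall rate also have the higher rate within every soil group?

Loam: Blend 1 132/716 = 18.4%, Blend 3 71/742 = 9.6% → Blend 1
Silt: Blend 1 839/1248 = 67.2%, Blend 3 298/505 = 59.0% → Blend 1
Sandy soil: Blend 1 33/1109 = 3.0%, Blend 3 145/1056 = 13.7% → Blend 3
Clay: Blend 1 282/990 = 28.5%, Blend 3 302/924 = 32.7% → Blend 3
Overall: Blend 1 1286/4063 = 31.7%, Blend 3 816/3227 = 25.3% → Blend 1
Neither sweeps: Blend 1 wins 2 of 4 groups, Blend 3 wins 2. Blend 1 wins overall but not every group — no Simpson reversal.

No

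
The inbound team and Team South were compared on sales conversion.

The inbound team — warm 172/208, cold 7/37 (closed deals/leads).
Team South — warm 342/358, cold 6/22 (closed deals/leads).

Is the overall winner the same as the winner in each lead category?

Warm: the inbound team 172/208 = 82.7%, Team South 342/358 = 95.5% → Team South
Cold: the inbound team 7/37 = 18.9%, Team South 6/22 = 27.3% → Team South
Overall: the inbound team 179/245 = 73.1%, Team South 348/380 = 91.6% → Team South
Team South wins overall and in every lead group — no reversal.

Yes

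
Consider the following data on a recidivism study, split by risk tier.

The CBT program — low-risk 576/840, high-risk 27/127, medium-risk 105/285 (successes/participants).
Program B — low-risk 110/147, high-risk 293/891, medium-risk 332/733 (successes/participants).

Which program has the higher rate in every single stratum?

Low-risk: the CBT program 576/840 = 68.6%, Program B 110/147 = 74.8% → Program B
High-risk: the CBT program 27/127 = 21.3%, Program B 293/891 = 32.9% → Program B
Medium-risk: the CBT program 105/285 = 36.8%, Program B 332/733 = 45.3% → Program B
Program B has the higher rate in all 3 groups.

Program B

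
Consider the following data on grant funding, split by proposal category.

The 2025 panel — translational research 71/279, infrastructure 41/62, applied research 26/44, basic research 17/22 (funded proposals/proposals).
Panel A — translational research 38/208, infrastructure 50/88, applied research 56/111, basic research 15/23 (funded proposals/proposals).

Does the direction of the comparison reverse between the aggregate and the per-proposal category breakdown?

No

Translational research: the 2025 panel 71/279 = 25.4%, Panel A 38/208 = 18.3% → the 2025 panel
Infrastructure: the 2025 panel 41/62 = 66.1%, Panel A 50/88 = 56.8% → the 2025 panel
Applied research: the 2025 panel 26/44 = 59.1%, Panel A 56/111 = 50.5% → the 2025 panel
Basic research: the 2025 panel 17/22 = 77.3%, Panel A 15/23 = 65.2% → the 2025 panel
Overall: the 2025 panel 155/407 = 38.1%, Panel A 159/430 = 37.0% → the 2025 panel
The 2025 panel wins overall and in every proposal group — no reversal.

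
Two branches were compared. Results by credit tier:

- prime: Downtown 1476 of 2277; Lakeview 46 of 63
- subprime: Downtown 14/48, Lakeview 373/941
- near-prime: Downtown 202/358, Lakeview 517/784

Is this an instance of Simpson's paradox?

Prime: Downtown 1476/2277 = 64.8%, Lakeview 46/63 = 73.0% → Lakeview
Subprime: Downtown 14/48 = 29.2%, Lakeview 373/941 = 39.6% → Lakeview
Near-prime: Downtown 202/358 = 56.4%, Lakeview 517/784 = 65.9% → Lakeview
Overall: Downtown 1692/2683 = 63.1%, Lakeview 936/1788 = 52.3% → Downtown
Lakeview wins each credit group but Downtown wins overall — the comparison reverses. Lakeview's applications skew toward subprime, which has a lower base rate.

Yes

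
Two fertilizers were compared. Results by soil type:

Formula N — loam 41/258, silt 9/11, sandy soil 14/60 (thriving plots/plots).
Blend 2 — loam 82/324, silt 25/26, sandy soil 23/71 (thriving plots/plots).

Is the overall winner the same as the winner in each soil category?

Loam: Formula N 41/258 = 15.9%, Blend 2 82/324 = 25.3% → Blend 2
Silt: Formula N 9/11 = 81.8%, Blend 2 25/26 = 96.2% → Blend 2
Sandy soil: Formula N 14/60 = 23.3%, Blend 2 23/71 = 32.4% → Blend 2
Overall: Formula N 64/329 = 19.5%, Blend 2 130/421 = 30.9% → Blend 2
Blend 2 wins overall and in every soil group — no reversal.

Yes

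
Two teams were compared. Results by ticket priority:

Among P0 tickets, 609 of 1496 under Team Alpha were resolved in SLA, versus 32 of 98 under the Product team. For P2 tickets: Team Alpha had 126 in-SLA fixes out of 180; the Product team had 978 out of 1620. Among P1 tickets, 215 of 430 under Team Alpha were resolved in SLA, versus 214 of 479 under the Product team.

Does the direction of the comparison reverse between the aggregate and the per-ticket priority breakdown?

Yes

P0: Team Alpha 609/1496 = 40.7%, the Product team 32/98 = 32.7% → Team Alpha
P2: Team Alpha 126/180 = 70.0%, the Product team 978/1620 = 60.4% → Team Alpha
P1: Team Alpha 215/430 = 50.0%, the Product team 214/479 = 44.7% → Team Alpha
Overall: Team Alpha 950/2106 = 45.1%, the Product team 1224/2197 = 55.7% → the Product team
Team Alpha wins each ticket group but the Product team wins overall — the comparison reverses. Team Alpha's tickets skew toward P0, which has a lower base rate.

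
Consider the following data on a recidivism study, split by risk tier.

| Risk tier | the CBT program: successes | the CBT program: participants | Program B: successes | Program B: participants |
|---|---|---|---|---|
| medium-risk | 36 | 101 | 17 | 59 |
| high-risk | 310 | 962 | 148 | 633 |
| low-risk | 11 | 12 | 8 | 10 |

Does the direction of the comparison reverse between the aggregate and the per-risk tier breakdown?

Medium-risk: the CBT program 36/101 = 35.6%, Program B 17/59 = 28.8% → the CBT program
High-risk: the CBT program 310/962 = 32.2%, Program B 148/633 = 23.4% → the CBT program
Low-risk: the CBT program 11/12 = 91.7%, Program B 8/10 = 80.0% → the CBT program
Overall: the CBT program 357/1075 = 33.2%, Program B 173/702 = 24.6% → the CBT program
The CBT program wins overall and in every risk group — no reversal.

No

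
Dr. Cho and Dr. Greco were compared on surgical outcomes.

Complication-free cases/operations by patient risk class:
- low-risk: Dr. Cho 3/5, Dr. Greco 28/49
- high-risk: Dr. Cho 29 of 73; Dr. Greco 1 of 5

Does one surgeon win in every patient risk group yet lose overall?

Yes

Low-risk: Dr. Cho 3/5 = 60.0%, Dr. Greco 28/49 = 57.1% → Dr. Cho
High-risk: Dr. Cho 29/73 = 39.7%, Dr. Greco 1/5 = 20.0% → Dr. Cho
Overall: Dr. Cho 32/78 = 41.0%, Dr. Greco 29/54 = 53.7% → Dr. Greco
Dr. Cho wins each patient risk group but Dr. Greco wins overall — the comparison reverses. Dr. Cho's operations skew toward high-risk, which has a lower base rate.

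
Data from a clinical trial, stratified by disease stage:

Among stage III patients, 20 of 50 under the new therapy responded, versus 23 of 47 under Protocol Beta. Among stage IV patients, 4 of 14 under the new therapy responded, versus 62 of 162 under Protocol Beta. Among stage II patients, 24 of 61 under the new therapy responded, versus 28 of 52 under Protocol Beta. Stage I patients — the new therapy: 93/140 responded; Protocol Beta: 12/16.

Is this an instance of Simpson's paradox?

Yes

Stage III: the new therapy 20/50 = 40.0%, Protocol Beta 23/47 = 48.9% → Protocol Beta
Stage IV: the new therapy 4/14 = 28.6%, Protocol Beta 62/162 = 38.3% → Protocol Beta
Stage II: the new therapy 24/61 = 39.3%, Protocol Beta 28/52 = 53.8% → Protocol Beta
Stage I: the new therapy 93/140 = 66.4%, Protocol Beta 12/16 = 75.0% → Protocol Beta
Overall: the new therapy 141/265 = 53.2%, Protocol Beta 125/277 = 45.1% → the new therapy
Protocol Beta wins each disease group but the new therapy wins overall — the comparison reverses. Protocol Beta's patients skew toward stage IV, which has a lower base rate.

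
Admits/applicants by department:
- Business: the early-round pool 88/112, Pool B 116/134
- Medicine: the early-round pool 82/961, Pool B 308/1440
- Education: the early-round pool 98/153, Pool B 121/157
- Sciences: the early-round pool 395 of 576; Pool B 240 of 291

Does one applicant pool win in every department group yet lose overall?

Business: the early-round pool 88/112 = 78.6%, Pool B 116/134 = 86.6% → Pool B
Medicine: the early-round pool 82/961 = 8.5%, Pool B 308/1440 = 21.4% → Pool B
Education: the early-round pool 98/153 = 64.1%, Pool B 121/157 = 77.1% → Pool B
Sciences: the early-round pool 395/576 = 68.6%, Pool B 240/291 = 82.5% → Pool B
Overall: the early-round pool 663/1802 = 36.8%, Pool B 785/2022 = 38.8% → Pool B
Pool B wins overall and in every department group — no reversal.

No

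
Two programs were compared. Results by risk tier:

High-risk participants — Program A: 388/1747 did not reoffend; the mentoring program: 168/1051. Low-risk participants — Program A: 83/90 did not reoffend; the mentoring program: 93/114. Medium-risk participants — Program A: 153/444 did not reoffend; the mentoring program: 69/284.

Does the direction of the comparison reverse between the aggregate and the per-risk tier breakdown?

No

High-risk: Program A 388/1747 = 22.2%, the mentoring program 168/1051 = 16.0% → Program A
Low-risk: Program A 83/90 = 92.2%, the mentoring program 93/114 = 81.6% → Program A
Medium-risk: Program A 153/444 = 34.5%, the mentoring program 69/284 = 24.3% → Program A
Overall: Program A 624/2281 = 27.4%, the mentoring program 330/1449 = 22.8% → Program A
Program A wins overall and in every risk group — no reversal.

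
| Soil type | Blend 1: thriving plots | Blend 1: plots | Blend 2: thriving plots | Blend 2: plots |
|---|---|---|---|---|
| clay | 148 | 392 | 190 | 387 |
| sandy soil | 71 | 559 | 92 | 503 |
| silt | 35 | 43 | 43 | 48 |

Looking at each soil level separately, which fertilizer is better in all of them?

Blend 2

Clay: Blend 1 148/392 = 37.8%, Blend 2 190/387 = 49.1% → Blend 2
Sandy soil: Blend 1 71/559 = 12.7%, Blend 2 92/503 = 18.3% → Blend 2
Silt: Blend 1 35/43 = 81.4%, Blend 2 43/48 = 89.6% → Blend 2
Blend 2 has the higher rate in all 3 groups.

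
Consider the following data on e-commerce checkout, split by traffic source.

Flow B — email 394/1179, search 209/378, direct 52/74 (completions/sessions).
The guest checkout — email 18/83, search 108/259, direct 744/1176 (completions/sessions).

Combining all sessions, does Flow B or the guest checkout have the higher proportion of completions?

the guest checkout

Email: Flow B 394/1179 = 33.4%, the guest checkout 18/83 = 21.7% → Flow B
Search: Flow B 209/378 = 55.3%, the guest checkout 108/259 = 41.7% → Flow B
Direct: Flow B 52/74 = 70.3%, the guest checkout 744/1176 = 63.3% → Flow B
Overall: Flow B 655/1631 = 40.2%, the guest checkout 870/1518 = 57.3% → the guest checkout
(Flow B wins every traffic group but the guest checkout wins overall — Flow B's sessions skew toward the low-rate email group.)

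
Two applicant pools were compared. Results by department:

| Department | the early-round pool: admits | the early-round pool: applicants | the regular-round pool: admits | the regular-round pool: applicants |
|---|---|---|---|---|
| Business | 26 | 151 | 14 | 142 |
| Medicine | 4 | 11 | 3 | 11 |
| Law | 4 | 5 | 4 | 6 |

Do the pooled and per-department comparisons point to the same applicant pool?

Yes

Business: the early-round pool 26/151 = 17.2%, the regular-round pool 14/142 = 9.9% → the early-round pool
Medicine: the early-round pool 4/11 = 36.4%, the regular-round pool 3/11 = 27.3% → the early-round pool
Law: the early-round pool 4/5 = 80.0%, the regular-round pool 4/6 = 66.7% → the early-round pool
Overall: the early-round pool 34/167 = 20.4%, the regular-round pool 21/159 = 13.2% → the early-round pool
The early-round pool wins overall and in every department group — no reversal.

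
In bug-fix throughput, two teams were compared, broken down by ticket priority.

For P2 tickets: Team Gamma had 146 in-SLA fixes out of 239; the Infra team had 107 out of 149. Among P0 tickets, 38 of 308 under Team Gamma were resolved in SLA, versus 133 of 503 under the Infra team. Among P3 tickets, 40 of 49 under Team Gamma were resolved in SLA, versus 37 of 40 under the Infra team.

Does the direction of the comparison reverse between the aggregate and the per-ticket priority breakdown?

P2: Team Gamma 146/239 = 61.1%, the Infra team 107/149 = 71.8% → the Infra team
P0: Team Gamma 38/308 = 12.3%, the Infra team 133/503 = 26.4% → the Infra team
P3: Team Gamma 40/49 = 81.6%, the Infra team 37/40 = 92.5% → the Infra team
Overall: Team Gamma 224/596 = 37.6%, the Infra team 277/692 = 40.0% → the Infra team
The Infra team wins overall and in every ticket group — no reversal.

No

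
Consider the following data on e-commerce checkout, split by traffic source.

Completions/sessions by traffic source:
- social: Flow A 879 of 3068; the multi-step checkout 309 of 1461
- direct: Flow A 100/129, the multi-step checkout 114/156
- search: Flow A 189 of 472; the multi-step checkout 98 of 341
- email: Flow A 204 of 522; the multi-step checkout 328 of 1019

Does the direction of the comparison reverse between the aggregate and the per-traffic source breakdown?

Social: Flow A 879/3068 = 28.7%, the multi-step checkout 309/1461 = 21.1% → Flow A
Direct: Flow A 100/129 = 77.5%, the multi-step checkout 114/156 = 73.1% → Flow A
Search: Flow A 189/472 = 40.0%, the multi-step checkout 98/341 = 28.7% → Flow A
Email: Flow A 204/522 = 39.1%, the multi-step checkout 328/1019 = 32.2% → Flow A
Overall: Flow A 1372/4191 = 32.7%, the multi-step checkout 849/2977 = 28.5% → Flow A
Flow A wins overall and in every traffic group — no reversal.

No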